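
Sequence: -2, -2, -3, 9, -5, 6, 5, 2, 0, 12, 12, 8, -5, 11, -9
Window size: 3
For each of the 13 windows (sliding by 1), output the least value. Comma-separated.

-3, -3, -5, -5, -5, 2, 0, 0, 0, 8, -5, -5, -9

Sliding a size-3 window across the 15 values:
(-2, -2, -3) → min -3
(-2, -3, 9) → min -3
(-3, 9, -5) → min -5
(9, -5, 6) → min -5
(-5, 6, 5) → min -5
(6, 5, 2) → min 2
(5, 2, 0) → min 0
(2, 0, 12) → min 0
(0, 12, 12) → min 0
(12, 12, 8) → min 8
(12, 8, -5) → min -5
(8, -5, 11) → min -5
(-5, 11, -9) → min -9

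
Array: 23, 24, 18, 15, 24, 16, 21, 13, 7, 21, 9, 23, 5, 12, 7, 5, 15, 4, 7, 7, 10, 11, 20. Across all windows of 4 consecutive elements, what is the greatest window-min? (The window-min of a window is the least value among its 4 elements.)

15

(23, 24, 18, 15) → min 15
(24, 18, 15, 24) → min 15
(18, 15, 24, 16) → min 15
(15, 24, 16, 21) → min 15
(24, 16, 21, 13) → min 13
(16, 21, 13, 7) → min 7
(21, 13, 7, 21) → min 7
(13, 7, 21, 9) → min 7
(7, 21, 9, 23) → min 7
(21, 9, 23, 5) → min 5
(9, 23, 5, 12) → min 5
(23, 5, 12, 7) → min 5
(5, 12, 7, 5) → min 5
(12, 7, 5, 15) → min 5
(7, 5, 15, 4) → min 4
(5, 15, 4, 7) → min 4
(15, 4, 7, 7) → min 4
(4, 7, 7, 10) → min 4
(7, 7, 10, 11) → min 7
(7, 10, 11, 20) → min 7
Greatest of these is 15.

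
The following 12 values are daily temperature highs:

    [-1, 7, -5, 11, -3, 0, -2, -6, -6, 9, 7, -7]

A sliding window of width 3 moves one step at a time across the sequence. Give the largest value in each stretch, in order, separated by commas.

Sliding a size-3 window across the 12 values:
-1 7 -5 → max 7
7 -5 11 → max 11
-5 11 -3 → max 11
11 -3 0 → max 11
-3 0 -2 → max 0
0 -2 -6 → max 0
-2 -6 -6 → max -2
-6 -6 9 → max 9
-6 9 7 → max 9
9 7 -7 → max 9

7, 11, 11, 11, 0, 0, -2, 9, 9, 9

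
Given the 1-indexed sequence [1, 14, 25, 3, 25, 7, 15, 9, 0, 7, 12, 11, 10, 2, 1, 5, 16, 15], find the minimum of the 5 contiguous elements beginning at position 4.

Elements at indices 4..8: 3, 25, 7, 15, 9
min(3, 25, 7, 15, 9) = 3

3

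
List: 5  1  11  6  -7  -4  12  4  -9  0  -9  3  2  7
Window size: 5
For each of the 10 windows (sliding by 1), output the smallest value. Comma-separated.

-7, -7, -7, -7, -9, -9, -9, -9, -9, -9

Sliding a size-5 window across the 14 values:
(5, 1, 11, 6, -7) → min -7
(1, 11, 6, -7, -4) → min -7
(11, 6, -7, -4, 12) → min -7
(6, -7, -4, 12, 4) → min -7
(-7, -4, 12, 4, -9) → min -9
(-4, 12, 4, -9, 0) → min -9
(12, 4, -9, 0, -9) → min -9
(4, -9, 0, -9, 3) → min -9
(-9, 0, -9, 3, 2) → min -9
(0, -9, 3, 2, 7) → min -9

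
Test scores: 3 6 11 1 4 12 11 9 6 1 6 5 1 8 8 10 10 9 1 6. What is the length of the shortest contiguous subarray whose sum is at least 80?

add 3: running sum 3 < 80
add 6: running sum 9 < 80
add 11: running sum 20 < 80
add 1: running sum 21 < 80
add 4: running sum 25 < 80
add 12: running sum 37 < 80
add 11: running sum 48 < 80
add 9: running sum 57 < 80
add 6: running sum 63 < 80
add 1: running sum 64 < 80
add 6: running sum 70 < 80
add 5: running sum 75 < 80
add 1: running sum 76 < 80
end 13: [6, 11, 1, 4, 12, 11, 9, 6, 1, 6, 5, 1, 8] sum 81, len 13
end 14: [11, 1, 4, 12, 11, 9, 6, 1, 6, 5, 1, 8, 8] sum 83, len 13
end 15: [4, 12, 11, 9, 6, 1, 6, 5, 1, 8, 8, 10] sum 81, len 12
end 16: [12, 11, 9, 6, 1, 6, 5, 1, 8, 8, 10, 10] sum 87, len 12
end 17: [11, 9, 6, 1, 6, 5, 1, 8, 8, 10, 10, 9] sum 84, len 12
end 18: [11, 9, 6, 1, 6, 5, 1, 8, 8, 10, 10, 9, 1] sum 85, len 13
end 19: [9, 6, 1, 6, 5, 1, 8, 8, 10, 10, 9, 1, 6] sum 80, len 13
Shortest qualifying length: 12.

12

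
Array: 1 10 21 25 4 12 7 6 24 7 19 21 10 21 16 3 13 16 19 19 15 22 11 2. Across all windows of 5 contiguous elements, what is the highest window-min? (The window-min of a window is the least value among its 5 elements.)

1 10 21 25 4 → min 1
10 21 25 4 12 → min 4
21 25 4 12 7 → min 4
25 4 12 7 6 → min 4
4 12 7 6 24 → min 4
12 7 6 24 7 → min 6
7 6 24 7 19 → min 6
6 24 7 19 21 → min 6
24 7 19 21 10 → min 7
7 19 21 10 21 → min 7
19 21 10 21 16 → min 10
21 10 21 16 3 → min 3
10 21 16 3 13 → min 3
21 16 3 13 16 → min 3
16 3 13 16 19 → min 3
3 13 16 19 19 → min 3
13 16 19 19 15 → min 13
16 19 19 15 22 → min 15
19 19 15 22 11 → min 11
19 15 22 11 2 → min 2
Highest of these is 15.

15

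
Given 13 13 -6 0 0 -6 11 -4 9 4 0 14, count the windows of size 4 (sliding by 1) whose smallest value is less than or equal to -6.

6

13 13 -6 0 → min -6  ≤ -6 ✓
13 -6 0 0 → min -6  ≤ -6 ✓
-6 0 0 -6 → min -6  ≤ -6 ✓
0 0 -6 11 → min -6  ≤ -6 ✓
0 -6 11 -4 → min -6  ≤ -6 ✓
-6 11 -4 9 → min -6  ≤ -6 ✓
11 -4 9 4 → min -4
-4 9 4 0 → min -4
9 4 0 14 → min 0
6 windows satisfy the condition.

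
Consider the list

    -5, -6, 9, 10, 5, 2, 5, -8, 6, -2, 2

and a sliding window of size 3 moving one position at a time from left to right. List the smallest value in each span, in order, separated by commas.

-6, -6, 5, 2, 2, -8, -8, -8, -2

-5 -6 9 → min -6
-6 9 10 → min -6
9 10 5 → min 5
10 5 2 → min 2
5 2 5 → min 2
2 5 -8 → min -8
5 -8 6 → min -8
-8 6 -2 → min -8
6 -2 2 → min -2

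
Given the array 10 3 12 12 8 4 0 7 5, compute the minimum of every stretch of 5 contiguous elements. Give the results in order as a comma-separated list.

3, 3, 0, 0, 0

10 3 12 12 8 → min 3
3 12 12 8 4 → min 3
12 12 8 4 0 → min 0
12 8 4 0 7 → min 0
8 4 0 7 5 → min 0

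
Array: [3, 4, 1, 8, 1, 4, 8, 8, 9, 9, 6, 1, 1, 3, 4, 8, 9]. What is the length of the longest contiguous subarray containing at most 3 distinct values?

7

[3] 1 distinct, len 1
[3, 4] 2 distinct, len 2
[3, 4, 1] 3 distinct, len 3
[4, 1, 8] 3 distinct, len 3
[4, 1, 8, 1] 3 distinct, len 4
[4, 1, 8, 1, 4] 3 distinct, len 5
[4, 1, 8, 1, 4, 8] 3 distinct, len 6
[4, 1, 8, 1, 4, 8, 8] 3 distinct, len 7
[4, 8, 8, 9] 3 distinct, len 4
[4, 8, 8, 9, 9] 3 distinct, len 5
[8, 8, 9, 9, 6] 3 distinct, len 5
[9, 9, 6, 1] 3 distinct, len 4
[9, 9, 6, 1, 1] 3 distinct, len 5
[6, 1, 1, 3] 3 distinct, len 4
[1, 1, 3, 4] 3 distinct, len 4
[3, 4, 8] 3 distinct, len 3
[4, 8, 9] 3 distinct, len 3
Longest length with ≤3 distinct: 7.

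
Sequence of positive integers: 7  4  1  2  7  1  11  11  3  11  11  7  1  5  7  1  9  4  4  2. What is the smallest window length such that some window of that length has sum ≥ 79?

add 7: running sum 7 < 79
add 4: running sum 11 < 79
add 1: running sum 12 < 79
add 2: running sum 14 < 79
add 7: running sum 21 < 79
add 1: running sum 22 < 79
add 11: running sum 33 < 79
add 11: running sum 44 < 79
add 3: running sum 47 < 79
add 11: running sum 58 < 79
add 11: running sum 69 < 79
add 7: running sum 76 < 79
add 1: running sum 77 < 79
add 5: shortest ending here [7, 4, 1, 2, 7, 1, 11, 11, 3, 11, 11, 7, 1, 5] sum 82, len 14
add 7: shortest ending here [4, 1, 2, 7, 1, 11, 11, 3, 11, 11, 7, 1, 5, 7] sum 82, len 14
add 1: shortest ending here [1, 2, 7, 1, 11, 11, 3, 11, 11, 7, 1, 5, 7, 1] sum 79, len 14
add 9: shortest ending here [7, 1, 11, 11, 3, 11, 11, 7, 1, 5, 7, 1, 9] sum 85, len 13
add 4: shortest ending here [11, 11, 3, 11, 11, 7, 1, 5, 7, 1, 9, 4] sum 81, len 12
add 4: shortest ending here [11, 11, 3, 11, 11, 7, 1, 5, 7, 1, 9, 4, 4] sum 85, len 13
add 2: shortest ending here [11, 11, 3, 11, 11, 7, 1, 5, 7, 1, 9, 4, 4, 2] sum 87, len 14
Shortest qualifying length: 12.

12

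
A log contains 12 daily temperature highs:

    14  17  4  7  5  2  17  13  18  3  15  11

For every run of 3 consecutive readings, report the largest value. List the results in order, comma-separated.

(14, 17, 4) → max 17
(17, 4, 7) → max 17
(4, 7, 5) → max 7
(7, 5, 2) → max 7
(5, 2, 17) → max 17
(2, 17, 13) → max 17
(17, 13, 18) → max 18
(13, 18, 3) → max 18
(18, 3, 15) → max 18
(3, 15, 11) → max 15

17, 17, 7, 7, 17, 17, 18, 18, 18, 15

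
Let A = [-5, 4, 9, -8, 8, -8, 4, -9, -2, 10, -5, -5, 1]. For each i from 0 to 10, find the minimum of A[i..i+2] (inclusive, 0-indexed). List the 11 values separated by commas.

Sliding a size-3 window across the 13 values:
-5 4 9 → min -5
4 9 -8 → min -8
9 -8 8 → min -8
-8 8 -8 → min -8
8 -8 4 → min -8
-8 4 -9 → min -9
4 -9 -2 → min -9
-9 -2 10 → min -9
-2 10 -5 → min -5
10 -5 -5 → min -5
-5 -5 1 → min -5

-5, -8, -8, -8, -8, -9, -9, -9, -5, -5, -5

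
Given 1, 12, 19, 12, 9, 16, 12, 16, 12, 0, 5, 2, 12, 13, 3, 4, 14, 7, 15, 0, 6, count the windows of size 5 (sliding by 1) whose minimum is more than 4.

[1, 12, 19, 12, 9] → min 1
[12, 19, 12, 9, 16] → min 9  > 4 ✓
[19, 12, 9, 16, 12] → min 9  > 4 ✓
[12, 9, 16, 12, 16] → min 9  > 4 ✓
[9, 16, 12, 16, 12] → min 9  > 4 ✓
[16, 12, 16, 12, 0] → min 0
[12, 16, 12, 0, 5] → min 0
[16, 12, 0, 5, 2] → min 0
[12, 0, 5, 2, 12] → min 0
[0, 5, 2, 12, 13] → min 0
[5, 2, 12, 13, 3] → min 2
[2, 12, 13, 3, 4] → min 2
[12, 13, 3, 4, 14] → min 3
[13, 3, 4, 14, 7] → min 3
[3, 4, 14, 7, 15] → min 3
[4, 14, 7, 15, 0] → min 0
[14, 7, 15, 0, 6] → min 0
4 windows satisfy the condition.

4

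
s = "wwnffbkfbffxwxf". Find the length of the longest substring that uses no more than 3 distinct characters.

8

add w: window [w] (1 distinct), len 1
add w: window [w, w] (1 distinct), len 2
add n: window [w, w, n] (2 distinct), len 3
add f: window [w, w, n, f] (3 distinct), len 4
add f: window [w, w, n, f, f] (3 distinct), len 5
add b: window [n, f, f, b] (3 distinct), len 4
add k: window [f, f, b, k] (3 distinct), len 4
add f: window [f, f, b, k, f] (3 distinct), len 5
add b: window [f, f, b, k, f, b] (3 distinct), len 6
add f: window [f, f, b, k, f, b, f] (3 distinct), len 7
add f: window [f, f, b, k, f, b, f, f] (3 distinct), len 8
add x: window [f, b, f, f, x] (3 distinct), len 5
add w: window [f, f, x, w] (3 distinct), len 4
add x: window [f, f, x, w, x] (3 distinct), len 5
add f: window [f, f, x, w, x, f] (3 distinct), len 6
Longest length with ≤3 distinct: 8.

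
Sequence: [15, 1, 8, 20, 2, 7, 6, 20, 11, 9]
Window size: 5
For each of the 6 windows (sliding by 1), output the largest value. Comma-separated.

20, 20, 20, 20, 20, 20

(15, 1, 8, 20, 2) → max 20
(1, 8, 20, 2, 7) → max 20
(8, 20, 2, 7, 6) → max 20
(20, 2, 7, 6, 20) → max 20
(2, 7, 6, 20, 11) → max 20
(7, 6, 20, 11, 9) → max 20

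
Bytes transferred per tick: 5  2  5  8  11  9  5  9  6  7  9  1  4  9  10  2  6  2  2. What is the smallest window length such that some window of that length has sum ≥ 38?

add 5: running sum 5 < 38
add 2: running sum 7 < 38
add 5: running sum 12 < 38
add 8: running sum 20 < 38
add 11: running sum 31 < 38
add 9: shortest ending here [5, 2, 5, 8, 11, 9] sum 40, len 6
add 5: shortest ending here [5, 8, 11, 9, 5] sum 38, len 5
add 9: shortest ending here [8, 11, 9, 5, 9] sum 42, len 5
add 6: shortest ending here [11, 9, 5, 9, 6] sum 40, len 5
add 7: shortest ending here [11, 9, 5, 9, 6, 7] sum 47, len 6
add 9: shortest ending here [9, 5, 9, 6, 7, 9] sum 45, len 6
add 1: shortest ending here [9, 5, 9, 6, 7, 9, 1] sum 46, len 7
add 4: shortest ending here [5, 9, 6, 7, 9, 1, 4] sum 41, len 7
add 9: shortest ending here [9, 6, 7, 9, 1, 4, 9] sum 45, len 7
add 10: shortest ending here [7, 9, 1, 4, 9, 10] sum 40, len 6
add 2: shortest ending here [7, 9, 1, 4, 9, 10, 2] sum 42, len 7
add 6: shortest ending here [9, 1, 4, 9, 10, 2, 6] sum 41, len 7
add 2: shortest ending here [9, 1, 4, 9, 10, 2, 6, 2] sum 43, len 8
add 2: shortest ending here [9, 1, 4, 9, 10, 2, 6, 2, 2] sum 45, len 9
Shortest qualifying length: 5.

5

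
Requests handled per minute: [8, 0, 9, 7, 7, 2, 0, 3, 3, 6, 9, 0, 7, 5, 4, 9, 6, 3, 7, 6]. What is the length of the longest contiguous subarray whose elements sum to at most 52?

11

→ 8: sum 8, len 1
→ 0: sum 8, len 2
→ 9: sum 17, len 3
→ 7: sum 24, len 4
→ 7: sum 31, len 5
→ 2: sum 33, len 6
→ 0: sum 33, len 7
→ 3: sum 36, len 8
→ 3: sum 39, len 9
→ 6: sum 45, len 10
→ 9 (dropped 8): sum 46, len 10
→ 0: sum 46, len 11
→ 7 (dropped 0, 9): sum 44, len 10
→ 5: sum 49, len 11
→ 4 (dropped 7): sum 46, len 11
→ 9 (dropped 7): sum 48, len 11
→ 6 (dropped 2): sum 52, len 11
→ 3 (dropped 0, 3): sum 52, len 10
→ 7 (dropped 3, 6): sum 50, len 9
→ 6 (dropped 9): sum 47, len 9
Longest length seen: 11.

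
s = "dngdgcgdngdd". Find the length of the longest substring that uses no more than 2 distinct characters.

add d: window [d] (1 distinct), len 1
add n: window [d, n] (2 distinct), len 2
add g: window [n, g] (2 distinct), len 2
add d: window [g, d] (2 distinct), len 2
add g: window [g, d, g] (2 distinct), len 3
add c: window [g, c] (2 distinct), len 2
add g: window [g, c, g] (2 distinct), len 3
add d: window [g, d] (2 distinct), len 2
add n: window [d, n] (2 distinct), len 2
add g: window [n, g] (2 distinct), len 2
add d: window [g, d] (2 distinct), len 2
add d: window [g, d, d] (2 distinct), len 3
Longest length with ≤2 distinct: 3.

3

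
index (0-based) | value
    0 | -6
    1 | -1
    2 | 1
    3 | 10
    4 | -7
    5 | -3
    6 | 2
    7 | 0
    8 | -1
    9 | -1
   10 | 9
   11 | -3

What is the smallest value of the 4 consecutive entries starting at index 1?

Elements at indices 1..4: -1, 1, 10, -7
min(-1, 1, 10, -7) = -7

-7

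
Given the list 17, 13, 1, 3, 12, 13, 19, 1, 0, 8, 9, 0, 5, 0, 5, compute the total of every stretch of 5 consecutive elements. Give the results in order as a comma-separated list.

46, 42, 48, 48, 45, 41, 37, 18, 22, 22, 19

[17, 13, 1, 3, 12] → sum 46
[13, 1, 3, 12, 13] → sum 42
[1, 3, 12, 13, 19] → sum 48
[3, 12, 13, 19, 1] → sum 48
[12, 13, 19, 1, 0] → sum 45
[13, 19, 1, 0, 8] → sum 41
[19, 1, 0, 8, 9] → sum 37
[1, 0, 8, 9, 0] → sum 18
[0, 8, 9, 0, 5] → sum 22
[8, 9, 0, 5, 0] → sum 22
[9, 0, 5, 0, 5] → sum 19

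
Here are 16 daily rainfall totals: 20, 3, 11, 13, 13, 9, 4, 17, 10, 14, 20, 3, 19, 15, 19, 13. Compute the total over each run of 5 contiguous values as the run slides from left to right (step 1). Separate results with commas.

60, 49, 50, 56, 53, 54, 65, 64, 66, 71, 76, 69

(20, 3, 11, 13, 13) → sum 60
(3, 11, 13, 13, 9) → sum 49
(11, 13, 13, 9, 4) → sum 50
(13, 13, 9, 4, 17) → sum 56
(13, 9, 4, 17, 10) → sum 53
(9, 4, 17, 10, 14) → sum 54
(4, 17, 10, 14, 20) → sum 65
(17, 10, 14, 20, 3) → sum 64
(10, 14, 20, 3, 19) → sum 66
(14, 20, 3, 19, 15) → sum 71
(20, 3, 19, 15, 19) → sum 76
(3, 19, 15, 19, 13) → sum 69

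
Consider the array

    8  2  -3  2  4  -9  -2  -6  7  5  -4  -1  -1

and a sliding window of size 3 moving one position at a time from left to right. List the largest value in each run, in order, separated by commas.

8, 2, 4, 4, 4, -2, 7, 7, 7, 5, -1

[8, 2, -3] → max 8
[2, -3, 2] → max 2
[-3, 2, 4] → max 4
[2, 4, -9] → max 4
[4, -9, -2] → max 4
[-9, -2, -6] → max -2
[-2, -6, 7] → max 7
[-6, 7, 5] → max 7
[7, 5, -4] → max 7
[5, -4, -1] → max 5
[-4, -1, -1] → max -1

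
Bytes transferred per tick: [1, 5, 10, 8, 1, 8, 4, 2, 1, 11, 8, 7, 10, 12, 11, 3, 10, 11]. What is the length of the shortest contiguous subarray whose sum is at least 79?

9

add 1: running sum 1 < 79
add 5: running sum 6 < 79
add 10: running sum 16 < 79
add 8: running sum 24 < 79
add 1: running sum 25 < 79
add 8: running sum 33 < 79
add 4: running sum 37 < 79
add 2: running sum 39 < 79
add 1: running sum 40 < 79
add 11: running sum 51 < 79
add 8: running sum 59 < 79
add 7: running sum 66 < 79
add 10: running sum 76 < 79
end 13: [10, 8, 1, 8, 4, 2, 1, 11, 8, 7, 10, 12] sum 82, len 12
end 14: [8, 1, 8, 4, 2, 1, 11, 8, 7, 10, 12, 11] sum 83, len 12
end 15: [8, 1, 8, 4, 2, 1, 11, 8, 7, 10, 12, 11, 3] sum 86, len 13
end 16: [4, 2, 1, 11, 8, 7, 10, 12, 11, 3, 10] sum 79, len 11
end 17: [11, 8, 7, 10, 12, 11, 3, 10, 11] sum 83, len 9
Shortest qualifying length: 9.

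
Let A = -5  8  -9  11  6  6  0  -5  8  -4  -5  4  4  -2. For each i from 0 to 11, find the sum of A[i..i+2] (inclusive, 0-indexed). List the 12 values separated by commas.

-6, 10, 8, 23, 12, 1, 3, -1, -1, -5, 3, 6

(-5, 8, -9) → sum -6
(8, -9, 11) → sum 10
(-9, 11, 6) → sum 8
(11, 6, 6) → sum 23
(6, 6, 0) → sum 12
(6, 0, -5) → sum 1
(0, -5, 8) → sum 3
(-5, 8, -4) → sum -1
(8, -4, -5) → sum -1
(-4, -5, 4) → sum -5
(-5, 4, 4) → sum 3
(4, 4, -2) → sum 6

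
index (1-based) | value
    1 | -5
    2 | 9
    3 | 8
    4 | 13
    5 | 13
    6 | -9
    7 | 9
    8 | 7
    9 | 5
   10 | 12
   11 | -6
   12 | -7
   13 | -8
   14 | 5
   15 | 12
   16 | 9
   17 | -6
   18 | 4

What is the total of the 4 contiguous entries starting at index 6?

12

Elements at indices 6..9: -9, 9, 7, 5
sum(-9, 9, 7, 5) = 12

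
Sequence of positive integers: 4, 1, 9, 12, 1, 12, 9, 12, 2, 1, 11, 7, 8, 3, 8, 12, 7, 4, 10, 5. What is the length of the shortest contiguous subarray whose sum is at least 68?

9

Extend right; whenever the sum reaches 68, record the length and shrink from the left:
add 4: running sum 4 < 68
add 1: running sum 5 < 68
add 9: running sum 14 < 68
add 12: running sum 26 < 68
add 1: running sum 27 < 68
add 12: running sum 39 < 68
add 9: running sum 48 < 68
add 12: running sum 60 < 68
add 2: running sum 62 < 68
add 1: running sum 63 < 68
add 11: shortest ending here [9, 12, 1, 12, 9, 12, 2, 1, 11] sum 69, len 9
add 7: shortest ending here [9, 12, 1, 12, 9, 12, 2, 1, 11, 7] sum 76, len 10
add 8: shortest ending here [12, 1, 12, 9, 12, 2, 1, 11, 7, 8] sum 75, len 10
add 3: shortest ending here [12, 1, 12, 9, 12, 2, 1, 11, 7, 8, 3] sum 78, len 11
add 8: shortest ending here [12, 9, 12, 2, 1, 11, 7, 8, 3, 8] sum 73, len 10
add 12: shortest ending here [9, 12, 2, 1, 11, 7, 8, 3, 8, 12] sum 73, len 10
add 7: shortest ending here [12, 2, 1, 11, 7, 8, 3, 8, 12, 7] sum 71, len 10
add 4: shortest ending here [12, 2, 1, 11, 7, 8, 3, 8, 12, 7, 4] sum 75, len 11
add 10: shortest ending here [11, 7, 8, 3, 8, 12, 7, 4, 10] sum 70, len 9
add 5: shortest ending here [11, 7, 8, 3, 8, 12, 7, 4, 10, 5] sum 75, len 10
Shortest qualifying length: 9.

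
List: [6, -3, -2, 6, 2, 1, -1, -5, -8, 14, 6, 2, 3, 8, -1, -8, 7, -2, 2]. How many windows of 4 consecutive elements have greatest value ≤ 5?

2

(6, -3, -2, 6) → max 6
(-3, -2, 6, 2) → max 6
(-2, 6, 2, 1) → max 6
(6, 2, 1, -1) → max 6
(2, 1, -1, -5) → max 2  ≤ 5 ✓
(1, -1, -5, -8) → max 1  ≤ 5 ✓
(-1, -5, -8, 14) → max 14
(-5, -8, 14, 6) → max 14
(-8, 14, 6, 2) → max 14
(14, 6, 2, 3) → max 14
(6, 2, 3, 8) → max 8
(2, 3, 8, -1) → max 8
(3, 8, -1, -8) → max 8
(8, -1, -8, 7) → max 8
(-1, -8, 7, -2) → max 7
(-8, 7, -2, 2) → max 7
2 windows satisfy the condition.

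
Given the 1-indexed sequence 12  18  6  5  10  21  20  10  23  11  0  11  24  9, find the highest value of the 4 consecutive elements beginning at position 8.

Elements at indices 8..11: 10, 23, 11, 0
max(10, 23, 11, 0) = 23

23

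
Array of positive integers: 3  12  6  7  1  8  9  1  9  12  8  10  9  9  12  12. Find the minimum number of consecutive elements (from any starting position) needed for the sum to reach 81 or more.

8

Extend right; whenever the sum reaches 81, record the length and shrink from the left:
add 3: running sum 3 < 81
add 12: running sum 15 < 81
add 6: running sum 21 < 81
add 7: running sum 28 < 81
add 1: running sum 29 < 81
add 8: running sum 37 < 81
add 9: running sum 46 < 81
add 1: running sum 47 < 81
add 9: running sum 56 < 81
add 12: running sum 68 < 81
add 8: running sum 76 < 81
add 10: shortest ending here [12, 6, 7, 1, 8, 9, 1, 9, 12, 8, 10] sum 83, len 11
add 9: shortest ending here [12, 6, 7, 1, 8, 9, 1, 9, 12, 8, 10, 9] sum 92, len 12
add 9: shortest ending here [7, 1, 8, 9, 1, 9, 12, 8, 10, 9, 9] sum 83, len 11
add 12: shortest ending here [8, 9, 1, 9, 12, 8, 10, 9, 9, 12] sum 87, len 10
add 12: shortest ending here [9, 12, 8, 10, 9, 9, 12, 12] sum 81, len 8
Shortest qualifying length: 8.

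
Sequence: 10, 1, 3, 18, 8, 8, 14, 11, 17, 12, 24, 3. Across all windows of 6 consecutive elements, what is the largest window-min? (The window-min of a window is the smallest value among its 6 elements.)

8

(10, 1, 3, 18, 8, 8) → min 1
(1, 3, 18, 8, 8, 14) → min 1
(3, 18, 8, 8, 14, 11) → min 3
(18, 8, 8, 14, 11, 17) → min 8
(8, 8, 14, 11, 17, 12) → min 8
(8, 14, 11, 17, 12, 24) → min 8
(14, 11, 17, 12, 24, 3) → min 3
Largest of these is 8.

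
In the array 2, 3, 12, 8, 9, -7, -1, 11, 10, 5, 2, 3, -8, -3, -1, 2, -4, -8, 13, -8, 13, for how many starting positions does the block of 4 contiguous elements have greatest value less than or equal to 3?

5

(2, 3, 12, 8) → max 12
(3, 12, 8, 9) → max 12
(12, 8, 9, -7) → max 12
(8, 9, -7, -1) → max 9
(9, -7, -1, 11) → max 11
(-7, -1, 11, 10) → max 11
(-1, 11, 10, 5) → max 11
(11, 10, 5, 2) → max 11
(10, 5, 2, 3) → max 10
(5, 2, 3, -8) → max 5
(2, 3, -8, -3) → max 3  ≤ 3 ✓
(3, -8, -3, -1) → max 3  ≤ 3 ✓
(-8, -3, -1, 2) → max 2  ≤ 3 ✓
(-3, -1, 2, -4) → max 2  ≤ 3 ✓
(-1, 2, -4, -8) → max 2  ≤ 3 ✓
(2, -4, -8, 13) → max 13
(-4, -8, 13, -8) → max 13
(-8, 13, -8, 13) → max 13
5 windows satisfy the condition.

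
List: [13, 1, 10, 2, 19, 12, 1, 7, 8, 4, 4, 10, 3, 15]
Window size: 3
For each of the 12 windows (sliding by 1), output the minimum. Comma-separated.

1, 1, 2, 2, 1, 1, 1, 4, 4, 4, 3, 3

[13, 1, 10] → min 1
[1, 10, 2] → min 1
[10, 2, 19] → min 2
[2, 19, 12] → min 2
[19, 12, 1] → min 1
[12, 1, 7] → min 1
[1, 7, 8] → min 1
[7, 8, 4] → min 4
[8, 4, 4] → min 4
[4, 4, 10] → min 4
[4, 10, 3] → min 3
[10, 3, 15] → min 3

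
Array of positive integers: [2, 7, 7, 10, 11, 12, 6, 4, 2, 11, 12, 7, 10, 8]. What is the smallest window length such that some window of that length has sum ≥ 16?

2

add 2: running sum 2 < 16
add 7: running sum 9 < 16
add 7: shortest ending here [2, 7, 7] sum 16, len 3
add 10: shortest ending here [7, 10] sum 17, len 2
add 11: shortest ending here [10, 11] sum 21, len 2
add 12: shortest ending here [11, 12] sum 23, len 2
add 6: shortest ending here [12, 6] sum 18, len 2
add 4: shortest ending here [12, 6, 4] sum 22, len 3
add 2: shortest ending here [12, 6, 4, 2] sum 24, len 4
add 11: shortest ending here [4, 2, 11] sum 17, len 3
add 12: shortest ending here [11, 12] sum 23, len 2
add 7: shortest ending here [12, 7] sum 19, len 2
add 10: shortest ending here [7, 10] sum 17, len 2
add 8: shortest ending here [10, 8] sum 18, len 2
Shortest qualifying length: 2.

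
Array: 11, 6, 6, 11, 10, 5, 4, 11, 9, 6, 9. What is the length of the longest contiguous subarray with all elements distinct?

6

add 11: [11] len 1
add 6: [11, 6] len 2
add 6 (repeat 6, move left end past it): [6] len 1
add 11: [6, 11] len 2
add 10: [6, 11, 10] len 3
add 5: [6, 11, 10, 5] len 4
add 4: [6, 11, 10, 5, 4] len 5
add 11 (repeat 11, move left end past it): [10, 5, 4, 11] len 4
add 9: [10, 5, 4, 11, 9] len 5
add 6: [10, 5, 4, 11, 9, 6] len 6
add 9 (repeat 9, move left end past it): [6, 9] len 2
Longest all-distinct length: 6.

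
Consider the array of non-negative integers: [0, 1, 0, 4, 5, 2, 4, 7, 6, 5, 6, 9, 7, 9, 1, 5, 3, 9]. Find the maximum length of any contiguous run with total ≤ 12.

6

Extend to the right; shrink from the left whenever the sum exceeds 12:
add 0: [0] sum 0, len 1
add 1: [0, 1] sum 1, len 2
add 0: [0, 1, 0] sum 1, len 3
add 4: [0, 1, 0, 4] sum 5, len 4
add 5: [0, 1, 0, 4, 5] sum 10, len 5
add 2: [0, 1, 0, 4, 5, 2] sum 12, len 6
add 4: [5, 2, 4] sum 11, len 3
add 7: [4, 7] sum 11, len 2
add 6: [6] sum 6, len 1
add 5: [6, 5] sum 11, len 2
add 6: [5, 6] sum 11, len 2
add 9: [9] sum 9, len 1
add 7: [7] sum 7, len 1
add 9: [9] sum 9, len 1
add 1: [9, 1] sum 10, len 2
add 5: [1, 5] sum 6, len 2
add 3: [1, 5, 3] sum 9, len 3
add 9: [3, 9] sum 12, len 2
Longest length seen: 6.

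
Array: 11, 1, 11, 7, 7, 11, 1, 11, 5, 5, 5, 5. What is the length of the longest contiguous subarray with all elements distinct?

3

[11] len 1
[11, 1] len 2
[1, 11] len 2
[1, 11, 7] len 3
[7] len 1
[7, 11] len 2
[7, 11, 1] len 3
[1, 11] len 2
[1, 11, 5] len 3
[5] len 1
[5] len 1
[5] len 1
Longest all-distinct length: 3.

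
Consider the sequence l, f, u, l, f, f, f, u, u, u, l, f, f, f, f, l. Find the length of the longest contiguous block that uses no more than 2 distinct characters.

[l] 1 distinct, len 1
[l, f] 2 distinct, len 2
[f, u] 2 distinct, len 2
[u, l] 2 distinct, len 2
[l, f] 2 distinct, len 2
[l, f, f] 2 distinct, len 3
[l, f, f, f] 2 distinct, len 4
[f, f, f, u] 2 distinct, len 4
[f, f, f, u, u] 2 distinct, len 5
[f, f, f, u, u, u] 2 distinct, len 6
[u, u, u, l] 2 distinct, len 4
[l, f] 2 distinct, len 2
[l, f, f] 2 distinct, len 3
[l, f, f, f] 2 distinct, len 4
[l, f, f, f, f] 2 distinct, len 5
[l, f, f, f, f, l] 2 distinct, len 6
Longest length with ≤2 distinct: 6.

6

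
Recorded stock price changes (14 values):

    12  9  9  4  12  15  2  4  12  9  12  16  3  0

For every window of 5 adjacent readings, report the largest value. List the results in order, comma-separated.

[12, 9, 9, 4, 12] → max 12
[9, 9, 4, 12, 15] → max 15
[9, 4, 12, 15, 2] → max 15
[4, 12, 15, 2, 4] → max 15
[12, 15, 2, 4, 12] → max 15
[15, 2, 4, 12, 9] → max 15
[2, 4, 12, 9, 12] → max 12
[4, 12, 9, 12, 16] → max 16
[12, 9, 12, 16, 3] → max 16
[9, 12, 16, 3, 0] → max 16

12, 15, 15, 15, 15, 15, 12, 16, 16, 16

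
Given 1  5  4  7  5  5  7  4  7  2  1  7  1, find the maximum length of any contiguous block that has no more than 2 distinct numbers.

[1] 1 distinct, len 1
[1, 5] 2 distinct, len 2
[5, 4] 2 distinct, len 2
[4, 7] 2 distinct, len 2
[7, 5] 2 distinct, len 2
[7, 5, 5] 2 distinct, len 3
[7, 5, 5, 7] 2 distinct, len 4
[7, 4] 2 distinct, len 2
[7, 4, 7] 2 distinct, len 3
[7, 2] 2 distinct, len 2
[2, 1] 2 distinct, len 2
[1, 7] 2 distinct, len 2
[1, 7, 1] 2 distinct, len 3
Longest length with ≤2 distinct: 4.

4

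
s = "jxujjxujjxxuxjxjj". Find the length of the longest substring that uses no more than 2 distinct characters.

[j] 1 distinct, len 1
[j, x] 2 distinct, len 2
[x, u] 2 distinct, len 2
[u, j] 2 distinct, len 2
[u, j, j] 2 distinct, len 3
[j, j, x] 2 distinct, len 3
[x, u] 2 distinct, len 2
[u, j] 2 distinct, len 2
[u, j, j] 2 distinct, len 3
[j, j, x] 2 distinct, len 3
[j, j, x, x] 2 distinct, len 4
[x, x, u] 2 distinct, len 3
[x, x, u, x] 2 distinct, len 4
[x, j] 2 distinct, len 2
[x, j, x] 2 distinct, len 3
[x, j, x, j] 2 distinct, len 4
[x, j, x, j, j] 2 distinct, len 5
Longest length with ≤2 distinct: 5.

5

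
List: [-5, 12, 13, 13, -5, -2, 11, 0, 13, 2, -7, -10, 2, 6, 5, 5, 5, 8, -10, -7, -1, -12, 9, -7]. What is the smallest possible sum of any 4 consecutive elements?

[-5, 12, 13, 13] → sum 33
[12, 13, 13, -5] → sum 33
[13, 13, -5, -2] → sum 19
[13, -5, -2, 11] → sum 17
[-5, -2, 11, 0] → sum 4
[-2, 11, 0, 13] → sum 22
[11, 0, 13, 2] → sum 26
[0, 13, 2, -7] → sum 8
[13, 2, -7, -10] → sum -2
[2, -7, -10, 2] → sum -13
[-7, -10, 2, 6] → sum -9
[-10, 2, 6, 5] → sum 3
[2, 6, 5, 5] → sum 18
[6, 5, 5, 5] → sum 21
[5, 5, 5, 8] → sum 23
[5, 5, 8, -10] → sum 8
[5, 8, -10, -7] → sum -4
[8, -10, -7, -1] → sum -10
[-10, -7, -1, -12] → sum -30
[-7, -1, -12, 9] → sum -11
[-1, -12, 9, -7] → sum -11
Smallest of these is -30.

-30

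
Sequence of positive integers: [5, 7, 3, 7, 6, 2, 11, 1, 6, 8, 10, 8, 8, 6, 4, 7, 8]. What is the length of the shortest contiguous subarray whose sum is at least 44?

6

add 5: running sum 5 < 44
add 7: running sum 12 < 44
add 3: running sum 15 < 44
add 7: running sum 22 < 44
add 6: running sum 28 < 44
add 2: running sum 30 < 44
add 11: running sum 41 < 44
add 1: running sum 42 < 44
end 8: [5, 7, 3, 7, 6, 2, 11, 1, 6] sum 48, len 9
end 9: [3, 7, 6, 2, 11, 1, 6, 8] sum 44, len 8
end 10: [6, 2, 11, 1, 6, 8, 10] sum 44, len 7
end 11: [11, 1, 6, 8, 10, 8] sum 44, len 6
end 12: [11, 1, 6, 8, 10, 8, 8] sum 52, len 7
end 13: [6, 8, 10, 8, 8, 6] sum 46, len 6
end 14: [8, 10, 8, 8, 6, 4] sum 44, len 6
end 15: [8, 10, 8, 8, 6, 4, 7] sum 51, len 7
end 16: [10, 8, 8, 6, 4, 7, 8] sum 51, len 7
Shortest qualifying length: 6.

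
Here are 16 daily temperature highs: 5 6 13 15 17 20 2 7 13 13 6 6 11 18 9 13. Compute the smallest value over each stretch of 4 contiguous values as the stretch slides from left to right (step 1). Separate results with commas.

5, 6, 13, 2, 2, 2, 2, 6, 6, 6, 6, 6, 9

Sliding a size-4 window across the 16 values:
5 6 13 15 → min 5
6 13 15 17 → min 6
13 15 17 20 → min 13
15 17 20 2 → min 2
17 20 2 7 → min 2
20 2 7 13 → min 2
2 7 13 13 → min 2
7 13 13 6 → min 6
13 13 6 6 → min 6
13 6 6 11 → min 6
6 6 11 18 → min 6
6 11 18 9 → min 6
11 18 9 13 → min 9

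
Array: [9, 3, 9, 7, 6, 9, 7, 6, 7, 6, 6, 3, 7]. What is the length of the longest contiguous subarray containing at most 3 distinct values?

add 9: window [9] (1 distinct), len 1
add 3: window [9, 3] (2 distinct), len 2
add 9: window [9, 3, 9] (2 distinct), len 3
add 7: window [9, 3, 9, 7] (3 distinct), len 4
add 6: window [9, 7, 6] (3 distinct), len 3
add 9: window [9, 7, 6, 9] (3 distinct), len 4
add 7: window [9, 7, 6, 9, 7] (3 distinct), len 5
add 6: window [9, 7, 6, 9, 7, 6] (3 distinct), len 6
add 7: window [9, 7, 6, 9, 7, 6, 7] (3 distinct), len 7
add 6: window [9, 7, 6, 9, 7, 6, 7, 6] (3 distinct), len 8
add 6: window [9, 7, 6, 9, 7, 6, 7, 6, 6] (3 distinct), len 9
add 3: window [7, 6, 7, 6, 6, 3] (3 distinct), len 6
add 7: window [7, 6, 7, 6, 6, 3, 7] (3 distinct), len 7
Longest length with ≤3 distinct: 9.

9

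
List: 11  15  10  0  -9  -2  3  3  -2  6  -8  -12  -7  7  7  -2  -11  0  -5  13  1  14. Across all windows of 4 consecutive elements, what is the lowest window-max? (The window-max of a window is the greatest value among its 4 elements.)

0

11 15 10 0 → max 15
15 10 0 -9 → max 15
10 0 -9 -2 → max 10
0 -9 -2 3 → max 3
-9 -2 3 3 → max 3
-2 3 3 -2 → max 3
3 3 -2 6 → max 6
3 -2 6 -8 → max 6
-2 6 -8 -12 → max 6
6 -8 -12 -7 → max 6
-8 -12 -7 7 → max 7
-12 -7 7 7 → max 7
-7 7 7 -2 → max 7
7 7 -2 -11 → max 7
7 -2 -11 0 → max 7
-2 -11 0 -5 → max 0
-11 0 -5 13 → max 13
0 -5 13 1 → max 13
-5 13 1 14 → max 14
Lowest of these is 0.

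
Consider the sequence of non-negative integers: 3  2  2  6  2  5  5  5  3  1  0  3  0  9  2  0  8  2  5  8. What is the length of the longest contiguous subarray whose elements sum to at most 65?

→ 3: sum 3, len 1
→ 2: sum 5, len 2
→ 2: sum 7, len 3
→ 6: sum 13, len 4
→ 2: sum 15, len 5
→ 5: sum 20, len 6
→ 5: sum 25, len 7
→ 5: sum 30, len 8
→ 3: sum 33, len 9
→ 1: sum 34, len 10
→ 0: sum 34, len 11
→ 3: sum 37, len 12
→ 0: sum 37, len 13
→ 9: sum 46, len 14
→ 2: sum 48, len 15
→ 0: sum 48, len 16
→ 8: sum 56, len 17
→ 2: sum 58, len 18
→ 5: sum 63, len 19
→ 8 (dropped 3, 2, 2): sum 64, len 17
Longest length seen: 19.

19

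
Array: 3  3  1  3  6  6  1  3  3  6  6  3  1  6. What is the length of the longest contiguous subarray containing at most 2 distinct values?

5

[3] 1 distinct, len 1
[3, 3] 1 distinct, len 2
[3, 3, 1] 2 distinct, len 3
[3, 3, 1, 3] 2 distinct, len 4
[3, 6] 2 distinct, len 2
[3, 6, 6] 2 distinct, len 3
[6, 6, 1] 2 distinct, len 3
[1, 3] 2 distinct, len 2
[1, 3, 3] 2 distinct, len 3
[3, 3, 6] 2 distinct, len 3
[3, 3, 6, 6] 2 distinct, len 4
[3, 3, 6, 6, 3] 2 distinct, len 5
[3, 1] 2 distinct, len 2
[1, 6] 2 distinct, len 2
Longest length with ≤2 distinct: 5.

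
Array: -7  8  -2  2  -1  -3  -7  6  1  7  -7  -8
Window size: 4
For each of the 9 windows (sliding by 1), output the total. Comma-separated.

Sliding a size-4 window across the 12 values:
[-7, 8, -2, 2] → sum 1
[8, -2, 2, -1] → sum 7
[-2, 2, -1, -3] → sum -4
[2, -1, -3, -7] → sum -9
[-1, -3, -7, 6] → sum -5
[-3, -7, 6, 1] → sum -3
[-7, 6, 1, 7] → sum 7
[6, 1, 7, -7] → sum 7
[1, 7, -7, -8] → sum -7

1, 7, -4, -9, -5, -3, 7, 7, -7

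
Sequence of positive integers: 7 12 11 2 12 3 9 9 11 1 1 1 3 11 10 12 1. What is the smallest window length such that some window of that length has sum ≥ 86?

add 7: running sum 7 < 86
add 12: running sum 19 < 86
add 11: running sum 30 < 86
add 2: running sum 32 < 86
add 12: running sum 44 < 86
add 3: running sum 47 < 86
add 9: running sum 56 < 86
add 9: running sum 65 < 86
add 11: running sum 76 < 86
add 1: running sum 77 < 86
add 1: running sum 78 < 86
add 1: running sum 79 < 86
add 3: running sum 82 < 86
add 11: shortest ending here [12, 11, 2, 12, 3, 9, 9, 11, 1, 1, 1, 3, 11] sum 86, len 13
add 10: shortest ending here [12, 11, 2, 12, 3, 9, 9, 11, 1, 1, 1, 3, 11, 10] sum 96, len 14
add 12: shortest ending here [11, 2, 12, 3, 9, 9, 11, 1, 1, 1, 3, 11, 10, 12] sum 96, len 14
add 1: shortest ending here [2, 12, 3, 9, 9, 11, 1, 1, 1, 3, 11, 10, 12, 1] sum 86, len 14
Shortest qualifying length: 13.

13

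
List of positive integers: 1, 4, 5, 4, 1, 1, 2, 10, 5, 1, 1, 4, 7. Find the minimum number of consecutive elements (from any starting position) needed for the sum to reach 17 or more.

add 1: running sum 1 < 17
add 4: running sum 5 < 17
add 5: running sum 10 < 17
add 4: running sum 14 < 17
add 1: running sum 15 < 17
add 1: running sum 16 < 17
end 6: [4, 5, 4, 1, 1, 2] sum 17, len 6
end 7: [4, 1, 1, 2, 10] sum 18, len 5
end 8: [2, 10, 5] sum 17, len 3
end 9: [2, 10, 5, 1] sum 18, len 4
end 10: [10, 5, 1, 1] sum 17, len 4
end 11: [10, 5, 1, 1, 4] sum 21, len 5
end 12: [5, 1, 1, 4, 7] sum 18, len 5
Shortest qualifying length: 3.

3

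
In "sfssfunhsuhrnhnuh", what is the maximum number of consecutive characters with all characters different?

add s: [s] len 1
add f: [s, f] len 2
add s (repeat s, move left end past it): [f, s] len 2
add s (repeat s, move left end past it): [s] len 1
add f: [s, f] len 2
add u: [s, f, u] len 3
add n: [s, f, u, n] len 4
add h: [s, f, u, n, h] len 5
add s (repeat s, move left end past it): [f, u, n, h, s] len 5
add u (repeat u, move left end past it): [n, h, s, u] len 4
add h (repeat h, move left end past it): [s, u, h] len 3
add r: [s, u, h, r] len 4
add n: [s, u, h, r, n] len 5
add h (repeat h, move left end past it): [r, n, h] len 3
add n (repeat n, move left end past it): [h, n] len 2
add u: [h, n, u] len 3
add h (repeat h, move left end past it): [n, u, h] len 3
Longest all-distinct length: 5.

5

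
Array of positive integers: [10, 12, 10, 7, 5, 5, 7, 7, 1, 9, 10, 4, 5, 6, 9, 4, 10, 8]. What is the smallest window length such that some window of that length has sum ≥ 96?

14

add 10: running sum 10 < 96
add 12: running sum 22 < 96
add 10: running sum 32 < 96
add 7: running sum 39 < 96
add 5: running sum 44 < 96
add 5: running sum 49 < 96
add 7: running sum 56 < 96
add 7: running sum 63 < 96
add 1: running sum 64 < 96
add 9: running sum 73 < 96
add 10: running sum 83 < 96
add 4: running sum 87 < 96
add 5: running sum 92 < 96
end 13: [10, 12, 10, 7, 5, 5, 7, 7, 1, 9, 10, 4, 5, 6] sum 98, len 14
end 14: [12, 10, 7, 5, 5, 7, 7, 1, 9, 10, 4, 5, 6, 9] sum 97, len 14
end 15: [12, 10, 7, 5, 5, 7, 7, 1, 9, 10, 4, 5, 6, 9, 4] sum 101, len 15
end 16: [10, 7, 5, 5, 7, 7, 1, 9, 10, 4, 5, 6, 9, 4, 10] sum 99, len 15
end 17: [7, 5, 5, 7, 7, 1, 9, 10, 4, 5, 6, 9, 4, 10, 8] sum 97, len 15
Shortest qualifying length: 14.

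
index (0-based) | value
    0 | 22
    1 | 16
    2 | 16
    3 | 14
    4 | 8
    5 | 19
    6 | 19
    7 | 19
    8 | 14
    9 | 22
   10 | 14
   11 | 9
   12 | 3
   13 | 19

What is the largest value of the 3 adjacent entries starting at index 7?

22

Elements at indices 7..9: 19, 14, 22
max(19, 14, 22) = 22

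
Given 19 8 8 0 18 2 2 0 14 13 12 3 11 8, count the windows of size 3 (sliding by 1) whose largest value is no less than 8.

(19, 8, 8) → max 19  ≥ 8 ✓
(8, 8, 0) → max 8  ≥ 8 ✓
(8, 0, 18) → max 18  ≥ 8 ✓
(0, 18, 2) → max 18  ≥ 8 ✓
(18, 2, 2) → max 18  ≥ 8 ✓
(2, 2, 0) → max 2
(2, 0, 14) → max 14  ≥ 8 ✓
(0, 14, 13) → max 14  ≥ 8 ✓
(14, 13, 12) → max 14  ≥ 8 ✓
(13, 12, 3) → max 13  ≥ 8 ✓
(12, 3, 11) → max 12  ≥ 8 ✓
(3, 11, 8) → max 11  ≥ 8 ✓
11 windows satisfy the condition.

11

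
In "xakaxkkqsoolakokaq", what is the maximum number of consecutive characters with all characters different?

4

add x: [x] len 1
add a: [x, a] len 2
add k: [x, a, k] len 3
add a (repeat a, move left end past it): [k, a] len 2
add x: [k, a, x] len 3
add k (repeat k, move left end past it): [a, x, k] len 3
add k (repeat k, move left end past it): [k] len 1
add q: [k, q] len 2
add s: [k, q, s] len 3
add o: [k, q, s, o] len 4
add o (repeat o, move left end past it): [o] len 1
add l: [o, l] len 2
add a: [o, l, a] len 3
add k: [o, l, a, k] len 4
add o (repeat o, move left end past it): [l, a, k, o] len 4
add k (repeat k, move left end past it): [o, k] len 2
add a: [o, k, a] len 3
add q: [o, k, a, q] len 4
Longest all-distinct length: 4.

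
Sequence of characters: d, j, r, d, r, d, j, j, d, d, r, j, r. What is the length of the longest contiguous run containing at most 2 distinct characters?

Extend right; when distinct count exceeds 2, shrink from the left:
add d: window [d] (1 distinct), len 1
add j: window [d, j] (2 distinct), len 2
add r: window [j, r] (2 distinct), len 2
add d: window [r, d] (2 distinct), len 2
add r: window [r, d, r] (2 distinct), len 3
add d: window [r, d, r, d] (2 distinct), len 4
add j: window [d, j] (2 distinct), len 2
add j: window [d, j, j] (2 distinct), len 3
add d: window [d, j, j, d] (2 distinct), len 4
add d: window [d, j, j, d, d] (2 distinct), len 5
add r: window [d, d, r] (2 distinct), len 3
add j: window [r, j] (2 distinct), len 2
add r: window [r, j, r] (2 distinct), len 3
Longest length with ≤2 distinct: 5.

5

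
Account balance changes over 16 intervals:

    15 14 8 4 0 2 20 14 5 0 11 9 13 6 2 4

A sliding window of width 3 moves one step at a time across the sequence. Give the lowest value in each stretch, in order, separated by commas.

8, 4, 0, 0, 0, 2, 5, 0, 0, 0, 9, 6, 2, 2

15 14 8 → min 8
14 8 4 → min 4
8 4 0 → min 0
4 0 2 → min 0
0 2 20 → min 0
2 20 14 → min 2
20 14 5 → min 5
14 5 0 → min 0
5 0 11 → min 0
0 11 9 → min 0
11 9 13 → min 9
9 13 6 → min 6
13 6 2 → min 2
6 2 4 → min 2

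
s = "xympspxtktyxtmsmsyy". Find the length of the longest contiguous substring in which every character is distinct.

5

[x] len 1
[x, y] len 2
[x, y, m] len 3
[x, y, m, p] len 4
[x, y, m, p, s] len 5
[s, p] len 2
[s, p, x] len 3
[s, p, x, t] len 4
[s, p, x, t, k] len 5
[k, t] len 2
[k, t, y] len 3
[k, t, y, x] len 4
[y, x, t] len 3
[y, x, t, m] len 4
[y, x, t, m, s] len 5
[s, m] len 2
[m, s] len 2
[m, s, y] len 3
[y] len 1
Longest all-distinct length: 5.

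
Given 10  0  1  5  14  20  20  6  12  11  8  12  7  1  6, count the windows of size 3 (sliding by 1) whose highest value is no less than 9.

10 0 1 → max 10  ≥ 9 ✓
0 1 5 → max 5
1 5 14 → max 14  ≥ 9 ✓
5 14 20 → max 20  ≥ 9 ✓
14 20 20 → max 20  ≥ 9 ✓
20 20 6 → max 20  ≥ 9 ✓
20 6 12 → max 20  ≥ 9 ✓
6 12 11 → max 12  ≥ 9 ✓
12 11 8 → max 12  ≥ 9 ✓
11 8 12 → max 12  ≥ 9 ✓
8 12 7 → max 12  ≥ 9 ✓
12 7 1 → max 12  ≥ 9 ✓
7 1 6 → max 7
11 windows satisfy the condition.

11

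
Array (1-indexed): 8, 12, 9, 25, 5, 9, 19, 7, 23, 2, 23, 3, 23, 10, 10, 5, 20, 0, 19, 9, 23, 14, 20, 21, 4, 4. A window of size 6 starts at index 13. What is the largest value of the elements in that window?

Elements at indices 13..18: 23, 10, 10, 5, 20, 0
max(23, 10, 10, 5, 20, 0) = 23

23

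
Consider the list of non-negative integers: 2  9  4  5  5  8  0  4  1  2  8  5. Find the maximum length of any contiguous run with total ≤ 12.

4

Extend to the right; shrink from the left whenever the sum exceeds 12:
[2] sum 2 len 1
[2, 9] sum 11 len 2
[4] sum 4 len 1
[4, 5] sum 9 len 2
[5, 5] sum 10 len 2
[8] sum 8 len 1
[8, 0] sum 8 len 2
[8, 0, 4] sum 12 len 3
[0, 4, 1] sum 5 len 3
[0, 4, 1, 2] sum 7 len 4
[1, 2, 8] sum 11 len 3
[5] sum 5 len 1
Longest length seen: 4.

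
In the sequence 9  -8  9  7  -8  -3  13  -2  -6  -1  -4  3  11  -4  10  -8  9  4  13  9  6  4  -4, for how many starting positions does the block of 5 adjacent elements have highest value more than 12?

9 -8 9 7 -8 → max 9
-8 9 7 -8 -3 → max 9
9 7 -8 -3 13 → max 13  > 12 ✓
7 -8 -3 13 -2 → max 13  > 12 ✓
-8 -3 13 -2 -6 → max 13  > 12 ✓
-3 13 -2 -6 -1 → max 13  > 12 ✓
13 -2 -6 -1 -4 → max 13  > 12 ✓
-2 -6 -1 -4 3 → max 3
-6 -1 -4 3 11 → max 11
-1 -4 3 11 -4 → max 11
-4 3 11 -4 10 → max 11
3 11 -4 10 -8 → max 11
11 -4 10 -8 9 → max 11
-4 10 -8 9 4 → max 10
10 -8 9 4 13 → max 13  > 12 ✓
-8 9 4 13 9 → max 13  > 12 ✓
9 4 13 9 6 → max 13  > 12 ✓
4 13 9 6 4 → max 13  > 12 ✓
13 9 6 4 -4 → max 13  > 12 ✓
10 windows satisfy the condition.

10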